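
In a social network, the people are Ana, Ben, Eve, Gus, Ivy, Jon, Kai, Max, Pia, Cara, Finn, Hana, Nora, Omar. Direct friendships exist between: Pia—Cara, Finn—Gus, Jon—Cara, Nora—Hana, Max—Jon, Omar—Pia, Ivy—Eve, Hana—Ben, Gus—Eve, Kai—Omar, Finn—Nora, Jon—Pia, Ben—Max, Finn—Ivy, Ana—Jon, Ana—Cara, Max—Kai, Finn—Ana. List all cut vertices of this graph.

Finn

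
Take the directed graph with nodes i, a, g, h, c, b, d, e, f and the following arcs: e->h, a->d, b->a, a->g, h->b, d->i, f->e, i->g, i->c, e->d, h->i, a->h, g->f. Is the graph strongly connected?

No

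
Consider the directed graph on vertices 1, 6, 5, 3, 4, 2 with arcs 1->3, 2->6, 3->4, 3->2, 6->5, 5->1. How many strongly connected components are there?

{1, 2, 3, 5, 6} are all mutually reachable — one SCC of size 5.
{4} is an SCC by itself.
That gives 2 strongly connected components.

2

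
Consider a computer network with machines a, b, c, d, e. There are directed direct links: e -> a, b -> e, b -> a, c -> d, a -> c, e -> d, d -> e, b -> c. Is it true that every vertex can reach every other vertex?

No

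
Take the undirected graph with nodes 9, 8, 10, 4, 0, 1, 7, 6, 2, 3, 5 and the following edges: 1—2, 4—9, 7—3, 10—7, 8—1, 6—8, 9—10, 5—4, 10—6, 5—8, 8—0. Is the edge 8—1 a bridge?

Yes

Removing 8—1 leaves no path between 8 and 1: the component count goes from 1 to 2. So it is a bridge.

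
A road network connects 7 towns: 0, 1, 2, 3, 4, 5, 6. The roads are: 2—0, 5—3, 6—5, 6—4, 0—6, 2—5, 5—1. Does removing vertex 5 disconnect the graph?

Yes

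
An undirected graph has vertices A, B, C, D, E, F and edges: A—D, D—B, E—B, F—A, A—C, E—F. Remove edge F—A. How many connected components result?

1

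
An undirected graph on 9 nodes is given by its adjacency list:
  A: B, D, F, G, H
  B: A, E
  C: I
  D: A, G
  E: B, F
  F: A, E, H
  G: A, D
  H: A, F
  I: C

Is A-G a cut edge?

After removing A-G, the path A-D-G still connects them, so the edge is not a bridge.

No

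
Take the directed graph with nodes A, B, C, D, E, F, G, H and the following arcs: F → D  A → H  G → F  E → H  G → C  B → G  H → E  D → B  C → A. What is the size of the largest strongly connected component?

4

{B, D, F, G} are all mutually reachable — one SCC of size 4.
{E, H} are all mutually reachable — one SCC of size 2.
{A} is an SCC by itself.
{C} is an SCC by itself.
The largest has 4 vertices.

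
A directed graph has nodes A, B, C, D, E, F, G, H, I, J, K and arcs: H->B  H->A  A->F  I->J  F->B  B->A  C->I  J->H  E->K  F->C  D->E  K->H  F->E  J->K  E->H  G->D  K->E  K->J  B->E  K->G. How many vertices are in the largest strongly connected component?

11

{A, B, C, D, E, F, G, H, I, J, K} are all mutually reachable — one SCC of size 11.
The largest has 11 vertices.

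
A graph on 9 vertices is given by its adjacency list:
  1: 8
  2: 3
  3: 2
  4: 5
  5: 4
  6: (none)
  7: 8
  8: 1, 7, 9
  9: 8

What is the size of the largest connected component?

6 is isolated — a component by itself.
Starting from 2 we can reach 2, 3. That is one component of size 2.
Starting from 4 we can reach 4, 5. That is one component of size 2.
Starting from 1 we can reach 1, 7, 8, 9. That is one component of size 4.
The largest has 4 vertices.

4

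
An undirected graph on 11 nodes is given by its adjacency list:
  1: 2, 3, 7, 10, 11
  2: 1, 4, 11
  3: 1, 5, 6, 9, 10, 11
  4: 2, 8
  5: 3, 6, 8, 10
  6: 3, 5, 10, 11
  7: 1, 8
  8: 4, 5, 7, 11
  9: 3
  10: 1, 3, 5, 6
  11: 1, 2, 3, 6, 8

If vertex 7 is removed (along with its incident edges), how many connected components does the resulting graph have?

With 7 gone, the remaining components are: {1, 2, 3, 4, 5, 6, 8, 9, 10, 11}.
That is 1 component.

1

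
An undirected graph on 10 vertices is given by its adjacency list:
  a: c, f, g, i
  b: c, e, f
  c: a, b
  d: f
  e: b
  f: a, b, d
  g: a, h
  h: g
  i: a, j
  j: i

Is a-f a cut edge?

No

After removing a-f, the path a-c-b-f still connects them, so the edge is not a bridge.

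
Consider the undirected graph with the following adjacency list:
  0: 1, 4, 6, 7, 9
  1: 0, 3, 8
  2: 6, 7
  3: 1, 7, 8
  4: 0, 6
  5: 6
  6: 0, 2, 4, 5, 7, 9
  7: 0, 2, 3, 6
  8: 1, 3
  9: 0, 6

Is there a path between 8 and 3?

From 8 we can reach 0, 1, 2, 3, 4, 5, 6, 7, 8, 9, which includes 3.

Yes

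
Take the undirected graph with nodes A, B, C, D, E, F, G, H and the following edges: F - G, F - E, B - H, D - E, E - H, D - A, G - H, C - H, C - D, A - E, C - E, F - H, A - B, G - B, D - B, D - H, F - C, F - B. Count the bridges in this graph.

0

The edges on the cycle F-C-D-A-E-F are not bridges since each lies on that cycle.
Every edge lies on some cycle, so there are no bridges.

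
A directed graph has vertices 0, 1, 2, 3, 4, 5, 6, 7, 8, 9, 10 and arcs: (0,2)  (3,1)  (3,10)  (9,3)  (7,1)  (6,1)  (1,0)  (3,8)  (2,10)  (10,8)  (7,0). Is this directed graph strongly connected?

No

There is no directed path from 1 to 6, so the graph is not strongly connected.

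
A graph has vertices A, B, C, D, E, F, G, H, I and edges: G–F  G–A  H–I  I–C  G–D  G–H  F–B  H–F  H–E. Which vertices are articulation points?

F, G, H, I

Removing F increases the component count from 1 to 2, so F is a cut vertex.
Removing G increases the component count from 1 to 3, so G is a cut vertex.
Removing H increases the component count from 1 to 3, so H is a cut vertex.
Likewise I is a cut vertex.
By contrast removing C leaves 1 component; it is not a cut vertex. No other vertex is a cut vertex either.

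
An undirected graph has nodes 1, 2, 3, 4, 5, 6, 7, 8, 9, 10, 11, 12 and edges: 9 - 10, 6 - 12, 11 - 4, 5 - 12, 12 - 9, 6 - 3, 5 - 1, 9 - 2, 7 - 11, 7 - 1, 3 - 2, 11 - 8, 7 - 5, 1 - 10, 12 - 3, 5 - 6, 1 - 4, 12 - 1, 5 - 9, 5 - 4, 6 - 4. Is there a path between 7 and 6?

From 7 we can reach 1, 2, 3, 4, 5, 6, 7, 8, 9, 10, 11, 12, which includes 6.

Yes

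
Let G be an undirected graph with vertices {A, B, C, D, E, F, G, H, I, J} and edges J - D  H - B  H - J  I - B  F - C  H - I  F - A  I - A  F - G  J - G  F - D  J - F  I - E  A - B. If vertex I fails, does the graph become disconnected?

Yes

Deleting I raises the number of components from 1 to 2, so I is a cut vertex.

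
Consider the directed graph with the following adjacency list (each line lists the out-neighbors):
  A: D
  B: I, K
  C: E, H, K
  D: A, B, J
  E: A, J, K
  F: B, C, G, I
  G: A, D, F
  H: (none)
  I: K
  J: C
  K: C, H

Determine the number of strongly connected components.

{A, B, C, D, E, I, J, K} are all mutually reachable — one SCC of size 8.
{F, G} are all mutually reachable — one SCC of size 2.
{H} is an SCC by itself.
That gives 3 strongly connected components.

3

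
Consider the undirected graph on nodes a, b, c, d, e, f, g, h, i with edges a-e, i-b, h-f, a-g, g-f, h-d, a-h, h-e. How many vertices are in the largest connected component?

6

c is isolated — a component by itself.
Starting from b we can reach b, i. That is one component of size 2.
Starting from a we can reach a, d, e, f, g, h. That is one component of size 6.
The largest has 6 vertices.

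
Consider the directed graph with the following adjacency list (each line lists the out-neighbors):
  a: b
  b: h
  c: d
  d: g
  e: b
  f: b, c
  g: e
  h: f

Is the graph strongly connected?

No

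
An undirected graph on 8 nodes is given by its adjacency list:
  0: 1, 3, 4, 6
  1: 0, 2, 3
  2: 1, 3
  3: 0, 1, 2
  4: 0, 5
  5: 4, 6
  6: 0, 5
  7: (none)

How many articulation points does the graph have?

Removing 0 increases the component count from 2 to 3, so 0 is a cut vertex.
By contrast removing 5 leaves 2 components; it is not a cut vertex. No other vertex is a cut vertex either.

1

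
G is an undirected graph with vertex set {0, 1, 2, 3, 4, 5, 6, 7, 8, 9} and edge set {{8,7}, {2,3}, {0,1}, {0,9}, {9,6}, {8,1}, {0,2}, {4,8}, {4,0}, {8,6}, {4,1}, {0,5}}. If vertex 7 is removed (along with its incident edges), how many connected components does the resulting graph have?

With 7 gone, the remaining components are: {0, 1, 2, 3, 4, 5, 6, 8, 9}.
That is 1 component.

1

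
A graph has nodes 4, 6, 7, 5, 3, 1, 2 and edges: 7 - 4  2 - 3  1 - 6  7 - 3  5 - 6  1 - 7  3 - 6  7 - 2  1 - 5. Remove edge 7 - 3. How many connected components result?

7 and 3 are still connected via 7-2-3, so the component count stays at 1.

1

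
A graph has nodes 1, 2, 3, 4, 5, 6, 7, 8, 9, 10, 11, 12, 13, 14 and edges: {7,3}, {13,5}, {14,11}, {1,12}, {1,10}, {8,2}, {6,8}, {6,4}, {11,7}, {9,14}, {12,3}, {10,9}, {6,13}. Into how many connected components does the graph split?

Starting from 2 we can reach 2, 4, 5, 6, 8, 13. That is one component of size 6.
Starting from 1 we can reach 1, 3, 7, 9, 10, 11, 12, 14. That is one component of size 8.
Total: 2 components.

2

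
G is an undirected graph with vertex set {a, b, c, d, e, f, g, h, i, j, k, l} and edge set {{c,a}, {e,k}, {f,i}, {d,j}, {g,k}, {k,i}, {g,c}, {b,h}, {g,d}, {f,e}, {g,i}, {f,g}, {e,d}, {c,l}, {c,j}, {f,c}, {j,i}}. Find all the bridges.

a-c, b-h, c-l

The edges on the cycle f-g-d-j-c-f are not bridges since each lies on that cycle.
But removing c - l disconnects c from l; removing a - c disconnects a from c; removing b - h disconnects b from h — these are bridges.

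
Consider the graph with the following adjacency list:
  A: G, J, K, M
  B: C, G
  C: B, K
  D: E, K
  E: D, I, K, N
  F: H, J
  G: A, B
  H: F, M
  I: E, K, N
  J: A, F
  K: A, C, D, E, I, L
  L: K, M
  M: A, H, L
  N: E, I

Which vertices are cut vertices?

Removing K increases the component count from 1 to 2, so K is a cut vertex.
By contrast removing E leaves 1 component; it is not a cut vertex. No other vertex is a cut vertex either.

K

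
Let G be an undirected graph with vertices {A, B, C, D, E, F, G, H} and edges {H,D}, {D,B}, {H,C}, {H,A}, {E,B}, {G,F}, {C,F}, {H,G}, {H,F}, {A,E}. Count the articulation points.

1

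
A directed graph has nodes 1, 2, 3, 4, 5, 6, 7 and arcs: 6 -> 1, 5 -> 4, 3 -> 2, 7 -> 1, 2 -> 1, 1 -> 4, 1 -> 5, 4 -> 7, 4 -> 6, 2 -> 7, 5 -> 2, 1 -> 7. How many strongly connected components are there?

{1, 2, 4, 5, 6, 7} are all mutually reachable — one SCC of size 6.
{3} is an SCC by itself.
That gives 2 strongly connected components.

2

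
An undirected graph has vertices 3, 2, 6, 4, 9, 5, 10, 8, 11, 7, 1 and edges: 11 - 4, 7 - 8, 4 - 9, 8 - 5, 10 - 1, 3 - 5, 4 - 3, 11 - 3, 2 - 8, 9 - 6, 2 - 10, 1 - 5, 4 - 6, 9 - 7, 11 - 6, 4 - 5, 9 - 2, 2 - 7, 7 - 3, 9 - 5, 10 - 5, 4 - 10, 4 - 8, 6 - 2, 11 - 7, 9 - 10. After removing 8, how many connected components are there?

1

With 8 gone, the remaining components are: {1, 2, 3, 4, 5, 6, 7, 9, 10, 11}.
That is 1 component.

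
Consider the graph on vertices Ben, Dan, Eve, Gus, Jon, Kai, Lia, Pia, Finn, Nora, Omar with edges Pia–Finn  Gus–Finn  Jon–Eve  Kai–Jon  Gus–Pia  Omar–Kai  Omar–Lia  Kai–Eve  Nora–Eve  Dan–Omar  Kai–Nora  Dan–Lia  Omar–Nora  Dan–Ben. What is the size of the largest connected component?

Starting from Gus we can reach Gus, Pia, Finn. That is one component of size 3.
Starting from Ben we can reach Ben, Dan, Eve, Jon, Kai, Lia, Nora, Omar. That is one component of size 8.
The largest has 8 vertices.

8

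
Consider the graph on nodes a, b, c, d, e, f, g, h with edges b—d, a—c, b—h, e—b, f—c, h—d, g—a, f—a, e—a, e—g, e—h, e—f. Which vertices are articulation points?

e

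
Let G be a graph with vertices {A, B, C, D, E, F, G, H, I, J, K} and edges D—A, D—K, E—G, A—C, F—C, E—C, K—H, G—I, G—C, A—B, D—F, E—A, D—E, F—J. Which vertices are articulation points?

A, D, F, G, K

Removing A increases the component count from 1 to 2, so A is a cut vertex.
Removing D increases the component count from 1 to 2, so D is a cut vertex.
Removing F increases the component count from 1 to 2, so F is a cut vertex.
Likewise G, K are cut vertices.
By contrast removing E leaves 1 component; it is not a cut vertex. No other vertex is a cut vertex either.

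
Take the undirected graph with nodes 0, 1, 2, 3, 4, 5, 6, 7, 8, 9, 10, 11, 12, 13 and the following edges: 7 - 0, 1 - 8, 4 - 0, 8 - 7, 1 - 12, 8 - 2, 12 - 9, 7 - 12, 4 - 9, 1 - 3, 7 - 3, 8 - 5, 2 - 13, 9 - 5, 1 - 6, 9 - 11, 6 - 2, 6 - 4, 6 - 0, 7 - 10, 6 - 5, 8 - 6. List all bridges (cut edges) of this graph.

10-7, 11-9, 13-2

The edges on the cycle 1-8-7-12-1 are not bridges since each lies on that cycle.
But removing 7 - 10 disconnects 7 from 10; removing 2 - 13 disconnects 2 from 13; removing 9 - 11 disconnects 9 from 11 — these are bridges.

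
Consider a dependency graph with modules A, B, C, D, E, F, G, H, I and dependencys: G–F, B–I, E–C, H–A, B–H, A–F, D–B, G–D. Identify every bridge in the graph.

The edges on the cycle G-D-B-H-A-F-G are not bridges since each lies on that cycle.
But removing C–E disconnects C from E; removing B–I disconnects B from I — these are bridges.

B-I, C-E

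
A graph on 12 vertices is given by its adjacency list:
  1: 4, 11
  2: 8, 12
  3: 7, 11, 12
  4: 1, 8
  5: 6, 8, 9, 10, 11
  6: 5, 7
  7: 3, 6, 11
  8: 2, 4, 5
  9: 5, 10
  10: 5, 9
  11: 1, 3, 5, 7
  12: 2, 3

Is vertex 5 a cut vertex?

Yes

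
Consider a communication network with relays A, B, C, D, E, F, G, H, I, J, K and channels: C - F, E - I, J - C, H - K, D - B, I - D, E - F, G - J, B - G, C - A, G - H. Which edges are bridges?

A-C, G-H, H-K

The edges on the cycle E-I-D-B-G-J-C-F-E are not bridges since each lies on that cycle.
But removing H - K disconnects H from K; removing A - C disconnects A from C; removing H - G disconnects H from G — these are bridges.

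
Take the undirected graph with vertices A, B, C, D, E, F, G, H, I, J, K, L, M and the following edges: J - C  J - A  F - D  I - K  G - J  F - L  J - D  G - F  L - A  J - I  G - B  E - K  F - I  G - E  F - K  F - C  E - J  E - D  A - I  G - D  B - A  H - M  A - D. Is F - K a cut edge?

No

After removing F - K, the path F-I-K still connects them, so the edge is not a bridge.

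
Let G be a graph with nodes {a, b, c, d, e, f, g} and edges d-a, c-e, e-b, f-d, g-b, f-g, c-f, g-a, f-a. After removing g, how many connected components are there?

1

With g gone, the remaining components are: {a, b, c, d, e, f}.
That is 1 component.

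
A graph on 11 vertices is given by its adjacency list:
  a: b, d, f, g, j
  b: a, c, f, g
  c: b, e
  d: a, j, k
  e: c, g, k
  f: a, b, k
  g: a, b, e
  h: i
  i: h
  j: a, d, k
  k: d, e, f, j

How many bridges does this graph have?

The edges on the cycle j-a-b-c-e-k-j are not bridges since each lies on that cycle.
But removing h-i disconnects h from i — this is a bridge.

1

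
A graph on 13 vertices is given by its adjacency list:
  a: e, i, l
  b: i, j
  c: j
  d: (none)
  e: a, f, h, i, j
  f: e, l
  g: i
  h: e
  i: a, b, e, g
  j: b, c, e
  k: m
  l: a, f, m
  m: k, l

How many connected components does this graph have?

d is isolated — a component by itself.
Starting from a we can reach a, b, c, e, f, g, h, i, j, k, l, m. That is one component of size 12.
Total: 2 components.

2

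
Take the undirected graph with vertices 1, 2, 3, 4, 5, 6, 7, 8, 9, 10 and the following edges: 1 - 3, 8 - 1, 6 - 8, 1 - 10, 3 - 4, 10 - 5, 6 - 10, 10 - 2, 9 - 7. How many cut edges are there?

The edges on the cycle 6-8-1-10-6 are not bridges since each lies on that cycle.
But removing 10 - 2 disconnects 10 from 2; removing 3 - 4 disconnects 3 from 4; removing 9 - 7 disconnects 9 from 7; removing 10 - 5 disconnects 10 from 5 — these are bridges.
In total 5 edges are bridges.

5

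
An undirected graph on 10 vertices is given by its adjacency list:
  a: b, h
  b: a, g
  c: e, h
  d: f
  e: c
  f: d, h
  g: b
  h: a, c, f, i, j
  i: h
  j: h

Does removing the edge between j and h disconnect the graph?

Yes

Removing j-h leaves no path between j and h: the component count goes from 1 to 2. So it is a bridge.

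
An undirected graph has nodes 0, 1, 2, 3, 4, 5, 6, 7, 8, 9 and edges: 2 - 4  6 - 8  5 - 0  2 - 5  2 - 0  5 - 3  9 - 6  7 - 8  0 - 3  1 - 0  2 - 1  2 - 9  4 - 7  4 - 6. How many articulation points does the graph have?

1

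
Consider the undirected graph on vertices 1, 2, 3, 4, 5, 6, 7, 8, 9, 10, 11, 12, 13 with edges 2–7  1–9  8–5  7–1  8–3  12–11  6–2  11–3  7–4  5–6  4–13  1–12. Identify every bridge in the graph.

1-9, 13-4, 4-7

The edges on the cycle 8-5-6-2-7-1-12-11-3-8 are not bridges since each lies on that cycle.
But removing 4–7 disconnects 4 from 7; removing 9–1 disconnects 9 from 1; removing 4–13 disconnects 4 from 13 — these are bridges.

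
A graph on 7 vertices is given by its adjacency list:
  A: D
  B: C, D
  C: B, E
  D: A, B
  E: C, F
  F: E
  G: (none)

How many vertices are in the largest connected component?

6

G is isolated — a component by itself.
Starting from A we can reach A, B, C, D, E, F. That is one component of size 6.
The largest has 6 vertices.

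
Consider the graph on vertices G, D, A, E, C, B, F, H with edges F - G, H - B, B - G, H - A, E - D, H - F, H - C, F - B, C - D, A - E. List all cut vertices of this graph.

H

Removing H increases the component count from 1 to 2, so H is a cut vertex.
By contrast removing F leaves 1 component; it is not a cut vertex. No other vertex is a cut vertex either.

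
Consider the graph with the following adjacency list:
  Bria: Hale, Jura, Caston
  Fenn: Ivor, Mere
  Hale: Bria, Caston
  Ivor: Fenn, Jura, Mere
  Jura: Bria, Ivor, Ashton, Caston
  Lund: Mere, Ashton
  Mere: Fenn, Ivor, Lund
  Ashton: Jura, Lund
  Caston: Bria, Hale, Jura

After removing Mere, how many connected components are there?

1

With Mere gone, the remaining components are: {Bria, Fenn, Hale, Ivor, Jura, Lund, Ashton, Caston}.
That is 1 component.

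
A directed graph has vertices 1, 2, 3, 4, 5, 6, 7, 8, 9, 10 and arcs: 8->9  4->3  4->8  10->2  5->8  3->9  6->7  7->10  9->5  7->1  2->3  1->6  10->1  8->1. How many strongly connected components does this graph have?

{1, 2, 3, 5, 6, 7, 8, 9, 10} are all mutually reachable — one SCC of size 9.
{4} is an SCC by itself.
That gives 2 strongly connected components.

2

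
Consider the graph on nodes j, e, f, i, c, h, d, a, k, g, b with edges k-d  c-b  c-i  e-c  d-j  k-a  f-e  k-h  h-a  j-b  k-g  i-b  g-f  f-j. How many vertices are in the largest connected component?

Starting from a we can reach a, b, c, d, e, f, g, h, i, j, k. That is one component of size 11.
The largest has 11 vertices.

11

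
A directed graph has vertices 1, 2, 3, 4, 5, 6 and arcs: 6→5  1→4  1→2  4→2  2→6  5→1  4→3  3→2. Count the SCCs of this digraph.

{1, 2, 3, 4, 5, 6} are all mutually reachable — one SCC of size 6.
That gives 1 strongly connected component.

1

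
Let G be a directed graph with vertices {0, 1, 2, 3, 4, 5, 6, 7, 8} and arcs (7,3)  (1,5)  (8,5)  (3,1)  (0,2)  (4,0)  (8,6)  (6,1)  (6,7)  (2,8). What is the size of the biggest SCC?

1

{8} is an SCC by itself.
{5} is an SCC by itself.
{4} is an SCC by itself.
{2} is an SCC by itself.
{6} is an SCC by itself.
(and 4 more singleton SCCs)
The largest has 1 vertex.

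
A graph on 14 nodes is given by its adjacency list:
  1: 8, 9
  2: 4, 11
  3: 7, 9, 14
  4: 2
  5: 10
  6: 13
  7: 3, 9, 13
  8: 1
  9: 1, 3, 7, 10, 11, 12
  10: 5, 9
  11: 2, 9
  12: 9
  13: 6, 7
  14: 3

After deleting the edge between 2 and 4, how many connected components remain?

Before removal there is 1 component.
2-4 is a bridge — removing it separates 2's side from 4's side.
After removal: 2 components.

2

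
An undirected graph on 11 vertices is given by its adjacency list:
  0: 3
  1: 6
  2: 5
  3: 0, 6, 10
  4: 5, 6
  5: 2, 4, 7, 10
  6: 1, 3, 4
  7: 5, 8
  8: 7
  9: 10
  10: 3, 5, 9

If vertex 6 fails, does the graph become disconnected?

Yes

Deleting 6 raises the number of components from 1 to 2, so 6 is a cut vertex.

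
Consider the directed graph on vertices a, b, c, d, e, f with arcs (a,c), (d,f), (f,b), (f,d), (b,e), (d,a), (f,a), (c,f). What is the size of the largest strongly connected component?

{a, c, d, f} are all mutually reachable — one SCC of size 4.
{b} is an SCC by itself.
{e} is an SCC by itself.
The largest has 4 vertices.

4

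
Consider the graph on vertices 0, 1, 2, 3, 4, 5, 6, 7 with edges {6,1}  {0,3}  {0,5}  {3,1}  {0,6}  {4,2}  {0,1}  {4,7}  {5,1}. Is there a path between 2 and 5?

The component containing 2 is {2, 4, 7}, and 5 is not in it.

No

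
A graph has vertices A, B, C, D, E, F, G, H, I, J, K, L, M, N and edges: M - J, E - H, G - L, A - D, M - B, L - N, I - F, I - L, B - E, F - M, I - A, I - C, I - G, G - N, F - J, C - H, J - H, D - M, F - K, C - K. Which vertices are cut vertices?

Removing I increases the component count from 1 to 2, so I is a cut vertex.
By contrast removing C leaves 1 component; it is not a cut vertex. No other vertex is a cut vertex either.

I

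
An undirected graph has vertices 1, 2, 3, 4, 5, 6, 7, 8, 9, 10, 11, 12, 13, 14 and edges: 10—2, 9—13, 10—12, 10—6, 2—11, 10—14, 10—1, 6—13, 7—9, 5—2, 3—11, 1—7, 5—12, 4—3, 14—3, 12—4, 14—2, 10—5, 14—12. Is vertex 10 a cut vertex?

Yes

Deleting 10 raises the number of components from 2 to 3, so 10 is a cut vertex.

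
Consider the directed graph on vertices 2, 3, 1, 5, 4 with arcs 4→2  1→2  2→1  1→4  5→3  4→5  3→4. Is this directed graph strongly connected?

Yes

From 4 we can reach every vertex (1, 2, 3, 4, 5), and every vertex can reach 4 (1, 2, 3, 4, 5). So the whole graph is one strongly connected component.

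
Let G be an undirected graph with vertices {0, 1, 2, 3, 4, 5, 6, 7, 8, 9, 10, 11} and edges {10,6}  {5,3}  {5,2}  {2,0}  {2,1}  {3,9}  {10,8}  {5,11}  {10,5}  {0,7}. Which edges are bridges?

removing 8–10 disconnects 8 from 10; removing 10–6 disconnects 10 from 6; removing 11–5 disconnects 11 from 5; removing 2–5 disconnects 2 from 5 — these are bridges.
In total 10 edges are bridges.

0-2, 0-7, 1-2, 10-5, 10-6, 10-8, 11-5, 2-5, 3-5, 3-9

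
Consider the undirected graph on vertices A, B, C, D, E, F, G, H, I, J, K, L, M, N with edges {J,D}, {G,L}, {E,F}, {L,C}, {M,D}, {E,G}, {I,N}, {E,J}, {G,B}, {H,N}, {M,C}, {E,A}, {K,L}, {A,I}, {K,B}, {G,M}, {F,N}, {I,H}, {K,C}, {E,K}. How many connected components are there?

Starting from A we can reach A, B, C, D, E, F, G, H, I, J, K, L, M, N. That is one component of size 14.
Total: 1 component.

1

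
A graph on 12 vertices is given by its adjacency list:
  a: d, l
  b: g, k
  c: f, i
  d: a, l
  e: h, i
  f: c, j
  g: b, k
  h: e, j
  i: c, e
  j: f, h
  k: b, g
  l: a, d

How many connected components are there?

Starting from b we can reach b, g, k. That is one component of size 3.
Starting from a we can reach a, d, l. That is one component of size 3.
Starting from c we can reach c, e, f, h, i, j. That is one component of size 6.
Total: 3 components.

3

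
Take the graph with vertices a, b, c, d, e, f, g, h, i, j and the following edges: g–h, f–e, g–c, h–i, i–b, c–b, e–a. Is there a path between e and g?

The component containing e is {a, e, f}, and g is not in it.

No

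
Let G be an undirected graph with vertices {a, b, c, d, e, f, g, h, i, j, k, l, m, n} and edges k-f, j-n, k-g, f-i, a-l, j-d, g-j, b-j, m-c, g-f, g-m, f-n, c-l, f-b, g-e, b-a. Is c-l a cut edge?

No

After removing c-l, the path c-m-g-f-b-a-l still connects them, so the edge is not a bridge.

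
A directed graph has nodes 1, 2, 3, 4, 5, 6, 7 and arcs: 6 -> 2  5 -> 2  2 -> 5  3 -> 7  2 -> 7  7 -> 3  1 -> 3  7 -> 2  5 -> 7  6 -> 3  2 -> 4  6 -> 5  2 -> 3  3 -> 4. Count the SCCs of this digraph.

{2, 3, 5, 7} are all mutually reachable — one SCC of size 4.
{6} is an SCC by itself.
{1} is an SCC by itself.
{4} is an SCC by itself.
That gives 4 strongly connected components.

4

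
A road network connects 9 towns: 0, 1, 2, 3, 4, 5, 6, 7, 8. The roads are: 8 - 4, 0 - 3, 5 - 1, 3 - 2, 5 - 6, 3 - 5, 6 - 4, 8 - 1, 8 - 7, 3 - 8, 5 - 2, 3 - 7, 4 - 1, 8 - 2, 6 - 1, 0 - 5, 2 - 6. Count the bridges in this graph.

0

The edges on the cycle 0-3-8-1-6-5-0 are not bridges since each lies on that cycle.
Every edge lies on some cycle, so there are no bridges.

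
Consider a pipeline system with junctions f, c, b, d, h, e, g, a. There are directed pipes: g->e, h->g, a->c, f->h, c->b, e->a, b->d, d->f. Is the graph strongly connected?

Yes

From a we can reach every vertex (a, b, c, d, e, f, g, h), and every vertex can reach a (a, b, c, d, e, f, g, h). So the whole graph is one strongly connected component.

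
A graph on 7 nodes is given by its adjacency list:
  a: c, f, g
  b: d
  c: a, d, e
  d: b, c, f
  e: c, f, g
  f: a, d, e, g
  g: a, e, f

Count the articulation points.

Removing d increases the component count from 1 to 2, so d is a cut vertex.
By contrast removing a leaves 1 component; it is not a cut vertex. No other vertex is a cut vertex either.

1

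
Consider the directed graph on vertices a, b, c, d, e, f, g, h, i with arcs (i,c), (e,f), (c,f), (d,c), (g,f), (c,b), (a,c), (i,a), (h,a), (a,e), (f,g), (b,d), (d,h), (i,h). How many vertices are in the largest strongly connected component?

5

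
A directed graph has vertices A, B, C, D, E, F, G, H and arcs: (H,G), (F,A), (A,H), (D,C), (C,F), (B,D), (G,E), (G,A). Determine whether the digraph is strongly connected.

There is no directed path from A to D, so the graph is not strongly connected.

No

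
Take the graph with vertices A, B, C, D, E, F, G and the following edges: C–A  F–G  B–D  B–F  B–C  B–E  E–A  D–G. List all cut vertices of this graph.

B

Removing B increases the component count from 1 to 2, so B is a cut vertex.
By contrast removing D leaves 1 component; it is not a cut vertex. No other vertex is a cut vertex either.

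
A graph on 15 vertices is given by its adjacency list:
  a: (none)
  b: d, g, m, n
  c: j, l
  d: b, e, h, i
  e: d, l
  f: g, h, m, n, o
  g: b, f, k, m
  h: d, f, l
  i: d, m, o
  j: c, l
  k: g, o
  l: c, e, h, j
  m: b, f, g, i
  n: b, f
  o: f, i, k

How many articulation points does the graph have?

Removing l increases the component count from 2 to 3, so l is a cut vertex.
By contrast removing b leaves 2 components; it is not a cut vertex. No other vertex is a cut vertex either.

1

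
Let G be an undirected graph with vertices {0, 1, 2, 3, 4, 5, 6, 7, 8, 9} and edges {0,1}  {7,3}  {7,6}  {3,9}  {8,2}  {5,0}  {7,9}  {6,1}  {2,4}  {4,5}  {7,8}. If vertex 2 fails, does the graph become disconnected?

Deleting 2 leaves 1 component (was 1) (its neighbors 4, 8 remain connected to each other), so 2 is not a cut vertex.

No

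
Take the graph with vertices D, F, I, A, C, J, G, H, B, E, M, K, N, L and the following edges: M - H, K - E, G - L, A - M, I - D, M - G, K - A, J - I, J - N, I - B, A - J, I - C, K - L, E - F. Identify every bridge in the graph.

The edges on the cycle K-A-M-G-L-K are not bridges since each lies on that cycle.
But removing H - M disconnects H from M; removing N - J disconnects N from J; removing C - I disconnects C from I; removing B - I disconnects B from I — these are bridges.
In total 9 edges are bridges.

A-J, B-I, C-I, D-I, E-F, E-K, H-M, I-J, J-N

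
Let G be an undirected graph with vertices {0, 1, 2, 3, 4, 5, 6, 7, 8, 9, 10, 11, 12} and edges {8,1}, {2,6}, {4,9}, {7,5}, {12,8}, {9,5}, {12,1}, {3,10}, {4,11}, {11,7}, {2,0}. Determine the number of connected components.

4

Starting from 3 we can reach 3, 10. That is one component of size 2.
Starting from 1 we can reach 1, 8, 12. That is one component of size 3.
Starting from 0 we can reach 0, 2, 6. That is one component of size 3.
Starting from 4 we can reach 4, 5, 7, 9, 11. That is one component of size 5.
Total: 4 components.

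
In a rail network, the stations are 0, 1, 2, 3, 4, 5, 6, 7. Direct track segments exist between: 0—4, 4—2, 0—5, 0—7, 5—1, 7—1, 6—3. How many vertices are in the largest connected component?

Starting from 3 we can reach 3, 6. That is one component of size 2.
Starting from 0 we can reach 0, 1, 2, 4, 5, 7. That is one component of size 6.
The largest has 6 vertices.

6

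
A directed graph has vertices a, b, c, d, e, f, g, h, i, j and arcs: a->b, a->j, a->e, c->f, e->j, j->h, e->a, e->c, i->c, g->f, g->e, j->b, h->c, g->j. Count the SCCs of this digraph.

9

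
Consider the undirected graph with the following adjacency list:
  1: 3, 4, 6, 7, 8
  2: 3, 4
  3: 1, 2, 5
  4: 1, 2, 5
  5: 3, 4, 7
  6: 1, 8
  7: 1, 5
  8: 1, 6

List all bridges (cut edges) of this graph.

The edges on the cycle 1-6-8-1 are not bridges since each lies on that cycle.
Every edge lies on some cycle, so there are no bridges.

none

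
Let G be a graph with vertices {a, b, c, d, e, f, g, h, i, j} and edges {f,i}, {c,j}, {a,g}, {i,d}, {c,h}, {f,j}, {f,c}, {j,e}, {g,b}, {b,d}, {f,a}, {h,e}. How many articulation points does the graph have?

Removing f increases the component count from 1 to 2, so f is a cut vertex.
By contrast removing j leaves 1 component; it is not a cut vertex. No other vertex is a cut vertex either.

1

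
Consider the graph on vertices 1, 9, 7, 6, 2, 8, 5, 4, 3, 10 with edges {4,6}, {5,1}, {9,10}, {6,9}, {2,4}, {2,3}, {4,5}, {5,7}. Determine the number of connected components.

2

8 is isolated — a component by itself.
Starting from 1 we can reach 1, 2, 3, 4, 5, 6, 7, 9, 10. That is one component of size 9.
Total: 2 components.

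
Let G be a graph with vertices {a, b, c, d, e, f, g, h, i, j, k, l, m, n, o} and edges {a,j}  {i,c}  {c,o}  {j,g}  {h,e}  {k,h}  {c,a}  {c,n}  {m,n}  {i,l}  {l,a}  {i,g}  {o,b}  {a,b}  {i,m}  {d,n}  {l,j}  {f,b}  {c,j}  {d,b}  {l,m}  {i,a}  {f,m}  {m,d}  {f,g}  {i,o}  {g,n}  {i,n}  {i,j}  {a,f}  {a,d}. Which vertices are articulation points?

Removing h increases the component count from 2 to 3, so h is a cut vertex.
By contrast removing c leaves 2 components; it is not a cut vertex. No other vertex is a cut vertex either.

h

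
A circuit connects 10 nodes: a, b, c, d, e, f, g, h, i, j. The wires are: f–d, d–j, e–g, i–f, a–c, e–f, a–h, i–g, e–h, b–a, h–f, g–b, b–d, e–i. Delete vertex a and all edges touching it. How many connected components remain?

With a gone, the remaining components are: {c}; {b, d, e, f, g, h, i, j}.
That is 2 components.

2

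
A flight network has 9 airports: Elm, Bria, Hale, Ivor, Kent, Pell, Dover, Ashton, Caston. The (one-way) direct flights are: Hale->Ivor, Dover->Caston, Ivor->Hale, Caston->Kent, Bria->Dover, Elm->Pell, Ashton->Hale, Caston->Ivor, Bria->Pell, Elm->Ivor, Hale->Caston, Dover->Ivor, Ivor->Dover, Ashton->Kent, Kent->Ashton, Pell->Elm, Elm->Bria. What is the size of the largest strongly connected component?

6

{Hale, Ivor, Kent, Dover, Ashton, Caston} are all mutually reachable — one SCC of size 6.
{Elm, Bria, Pell} are all mutually reachable — one SCC of size 3.
The largest has 6 vertices.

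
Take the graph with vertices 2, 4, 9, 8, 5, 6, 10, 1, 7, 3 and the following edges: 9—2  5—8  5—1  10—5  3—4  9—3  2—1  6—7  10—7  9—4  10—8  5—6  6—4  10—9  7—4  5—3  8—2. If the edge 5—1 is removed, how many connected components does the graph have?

1

5 and 1 are still connected via 5-8-2-1, so the component count stays at 1.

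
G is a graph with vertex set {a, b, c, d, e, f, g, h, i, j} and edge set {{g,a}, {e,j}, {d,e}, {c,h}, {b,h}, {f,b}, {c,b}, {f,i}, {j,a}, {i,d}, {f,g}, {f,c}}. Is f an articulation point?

Deleting f raises the number of components from 1 to 2, so f is a cut vertex.

Yes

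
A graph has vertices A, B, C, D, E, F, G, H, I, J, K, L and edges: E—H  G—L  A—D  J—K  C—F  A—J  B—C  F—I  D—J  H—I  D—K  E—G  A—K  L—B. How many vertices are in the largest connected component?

Starting from A we can reach A, D, J, K. That is one component of size 4.
Starting from B we can reach B, C, E, F, G, H, I, L. That is one component of size 8.
The largest has 8 vertices.

8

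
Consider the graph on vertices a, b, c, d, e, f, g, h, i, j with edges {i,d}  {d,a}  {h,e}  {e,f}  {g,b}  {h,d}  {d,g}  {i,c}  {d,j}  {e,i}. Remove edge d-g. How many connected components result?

Before removal there is 1 component.
d-g is a bridge — removing it separates d's side from g's side.
After removal: 2 components.

2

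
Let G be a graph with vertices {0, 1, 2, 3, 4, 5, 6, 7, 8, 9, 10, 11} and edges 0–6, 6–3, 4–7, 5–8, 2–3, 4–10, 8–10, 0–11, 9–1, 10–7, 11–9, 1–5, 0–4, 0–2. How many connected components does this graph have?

1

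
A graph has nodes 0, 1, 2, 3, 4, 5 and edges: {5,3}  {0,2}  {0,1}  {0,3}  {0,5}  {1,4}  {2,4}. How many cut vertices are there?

Removing 0 increases the component count from 1 to 2, so 0 is a cut vertex.
By contrast removing 2 leaves 1 component; it is not a cut vertex. No other vertex is a cut vertex either.

1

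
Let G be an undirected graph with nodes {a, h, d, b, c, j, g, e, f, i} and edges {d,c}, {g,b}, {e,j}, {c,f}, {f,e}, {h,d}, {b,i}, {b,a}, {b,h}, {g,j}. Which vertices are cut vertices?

Removing b increases the component count from 1 to 3, so b is a cut vertex.
By contrast removing c leaves 1 component; it is not a cut vertex. No other vertex is a cut vertex either.

b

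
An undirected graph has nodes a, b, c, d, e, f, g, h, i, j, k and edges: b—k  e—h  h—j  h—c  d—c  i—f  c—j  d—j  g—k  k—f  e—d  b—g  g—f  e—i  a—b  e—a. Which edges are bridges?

The edges on the cycle d-c-j-d are not bridges since each lies on that cycle.
Every edge lies on some cycle, so there are no bridges.

none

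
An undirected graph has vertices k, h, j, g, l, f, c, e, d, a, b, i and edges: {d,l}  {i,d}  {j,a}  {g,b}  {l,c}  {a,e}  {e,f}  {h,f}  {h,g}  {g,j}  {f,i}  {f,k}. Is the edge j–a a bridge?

After removing j–a, the path j-g-h-f-e-a still connects them, so the edge is not a bridge.

No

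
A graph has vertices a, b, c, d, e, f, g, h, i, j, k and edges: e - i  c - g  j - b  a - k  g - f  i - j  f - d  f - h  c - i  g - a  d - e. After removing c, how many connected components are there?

1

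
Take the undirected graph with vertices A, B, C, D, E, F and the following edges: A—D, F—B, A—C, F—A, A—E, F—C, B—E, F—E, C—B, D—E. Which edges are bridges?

none

The edges on the cycle F-A-D-E-B-F are not bridges since each lies on that cycle.
Every edge lies on some cycle, so there are no bridges.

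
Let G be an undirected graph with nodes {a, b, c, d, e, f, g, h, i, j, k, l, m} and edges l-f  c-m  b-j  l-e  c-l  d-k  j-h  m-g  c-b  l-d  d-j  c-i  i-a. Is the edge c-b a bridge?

No

After removing c-b, the path c-l-d-j-b still connects them, so the edge is not a bridge.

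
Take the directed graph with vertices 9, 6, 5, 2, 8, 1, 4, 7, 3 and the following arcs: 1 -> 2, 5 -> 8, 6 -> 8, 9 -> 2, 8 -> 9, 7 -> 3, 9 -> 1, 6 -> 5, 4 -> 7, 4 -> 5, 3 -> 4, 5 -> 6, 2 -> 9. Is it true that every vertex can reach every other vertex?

There is no directed path from 5 to 3, so the graph is not strongly connected.

No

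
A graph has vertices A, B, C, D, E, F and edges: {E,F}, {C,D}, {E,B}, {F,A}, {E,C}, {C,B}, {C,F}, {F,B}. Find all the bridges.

A-F, C-D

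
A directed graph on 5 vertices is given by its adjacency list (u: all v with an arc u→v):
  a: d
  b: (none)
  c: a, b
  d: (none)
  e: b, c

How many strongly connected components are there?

{e} is an SCC by itself.
{c} is an SCC by itself.
{b} is an SCC by itself.
{a} is an SCC by itself.
{d} is an SCC by itself.
That gives 5 strongly connected components.

5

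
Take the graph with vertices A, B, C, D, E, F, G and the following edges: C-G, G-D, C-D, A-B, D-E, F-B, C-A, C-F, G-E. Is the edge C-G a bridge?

After removing C-G, the path C-D-G still connects them, so the edge is not a bridge.

No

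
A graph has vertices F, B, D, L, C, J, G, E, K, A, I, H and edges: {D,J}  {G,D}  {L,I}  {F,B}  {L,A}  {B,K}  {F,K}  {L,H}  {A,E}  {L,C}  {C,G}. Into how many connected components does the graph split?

2

Starting from B we can reach B, F, K. That is one component of size 3.
Starting from A we can reach A, C, D, E, G, H, I, J, L. That is one component of size 9.
Total: 2 components.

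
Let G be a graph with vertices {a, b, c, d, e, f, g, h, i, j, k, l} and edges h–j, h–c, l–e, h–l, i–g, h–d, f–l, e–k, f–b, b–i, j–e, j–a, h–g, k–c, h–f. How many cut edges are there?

The edges on the cycle h-f-b-i-g-h are not bridges since each lies on that cycle.
But removing a–j disconnects a from j; removing h–d disconnects h from d — these are bridges.
That makes 2 bridges.

2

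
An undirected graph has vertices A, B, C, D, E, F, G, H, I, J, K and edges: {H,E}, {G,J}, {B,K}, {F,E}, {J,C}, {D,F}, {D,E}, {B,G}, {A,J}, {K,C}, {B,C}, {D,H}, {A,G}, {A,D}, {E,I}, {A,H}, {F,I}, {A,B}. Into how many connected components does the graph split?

Starting from A we can reach A, B, C, D, E, F, G, H, I, J, K. That is one component of size 11.
Total: 1 component.

1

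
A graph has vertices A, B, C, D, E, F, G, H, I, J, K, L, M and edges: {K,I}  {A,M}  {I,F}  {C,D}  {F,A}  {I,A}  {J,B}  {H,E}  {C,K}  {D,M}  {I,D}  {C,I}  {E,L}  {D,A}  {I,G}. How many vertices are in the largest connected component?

8

Starting from B we can reach B, J. That is one component of size 2.
Starting from E we can reach E, H, L. That is one component of size 3.
Starting from A we can reach A, C, D, F, G, I, K, M. That is one component of size 8.
The largest has 8 vertices.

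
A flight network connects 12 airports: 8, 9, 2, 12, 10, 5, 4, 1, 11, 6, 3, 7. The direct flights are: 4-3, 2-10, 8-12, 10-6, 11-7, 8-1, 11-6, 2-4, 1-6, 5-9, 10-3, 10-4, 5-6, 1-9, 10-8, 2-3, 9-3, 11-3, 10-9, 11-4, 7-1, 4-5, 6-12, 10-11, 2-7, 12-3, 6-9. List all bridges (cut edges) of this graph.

none

The edges on the cycle 10-11-6-10 are not bridges since each lies on that cycle.
Every edge lies on some cycle, so there are no bridges.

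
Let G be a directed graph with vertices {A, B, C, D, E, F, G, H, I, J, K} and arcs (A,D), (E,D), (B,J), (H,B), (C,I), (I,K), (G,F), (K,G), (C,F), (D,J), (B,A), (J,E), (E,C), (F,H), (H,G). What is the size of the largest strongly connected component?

11

{A, B, C, D, E, F, G, H, I, J, K} are all mutually reachable — one SCC of size 11.
The largest has 11 vertices.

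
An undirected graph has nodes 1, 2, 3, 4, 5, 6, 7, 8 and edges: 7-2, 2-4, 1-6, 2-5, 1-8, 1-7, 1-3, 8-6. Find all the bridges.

The edges on the cycle 1-8-6-1 are not bridges since each lies on that cycle.
But removing 7-2 disconnects 7 from 2; removing 2-4 disconnects 2 from 4; removing 1-7 disconnects 1 from 7; removing 1-3 disconnects 1 from 3 — these are bridges.
In total 5 edges are bridges.

1-3, 1-7, 2-4, 2-5, 2-7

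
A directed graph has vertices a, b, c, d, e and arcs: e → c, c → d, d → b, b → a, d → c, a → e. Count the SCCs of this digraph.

{a, b, c, d, e} are all mutually reachable — one SCC of size 5.
That gives 1 strongly connected component.

1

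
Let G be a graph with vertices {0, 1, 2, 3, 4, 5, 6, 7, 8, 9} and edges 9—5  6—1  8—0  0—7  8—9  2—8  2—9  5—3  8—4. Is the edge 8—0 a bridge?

Yes

Removing 8—0 leaves no path between 8 and 0: the component count goes from 2 to 3. So it is a bridge.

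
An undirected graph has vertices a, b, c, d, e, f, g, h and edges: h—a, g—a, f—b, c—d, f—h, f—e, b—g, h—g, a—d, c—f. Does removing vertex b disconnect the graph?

Deleting b leaves 1 component (was 1) (its neighbors f, g remain connected to each other), so b is not a cut vertex.

No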